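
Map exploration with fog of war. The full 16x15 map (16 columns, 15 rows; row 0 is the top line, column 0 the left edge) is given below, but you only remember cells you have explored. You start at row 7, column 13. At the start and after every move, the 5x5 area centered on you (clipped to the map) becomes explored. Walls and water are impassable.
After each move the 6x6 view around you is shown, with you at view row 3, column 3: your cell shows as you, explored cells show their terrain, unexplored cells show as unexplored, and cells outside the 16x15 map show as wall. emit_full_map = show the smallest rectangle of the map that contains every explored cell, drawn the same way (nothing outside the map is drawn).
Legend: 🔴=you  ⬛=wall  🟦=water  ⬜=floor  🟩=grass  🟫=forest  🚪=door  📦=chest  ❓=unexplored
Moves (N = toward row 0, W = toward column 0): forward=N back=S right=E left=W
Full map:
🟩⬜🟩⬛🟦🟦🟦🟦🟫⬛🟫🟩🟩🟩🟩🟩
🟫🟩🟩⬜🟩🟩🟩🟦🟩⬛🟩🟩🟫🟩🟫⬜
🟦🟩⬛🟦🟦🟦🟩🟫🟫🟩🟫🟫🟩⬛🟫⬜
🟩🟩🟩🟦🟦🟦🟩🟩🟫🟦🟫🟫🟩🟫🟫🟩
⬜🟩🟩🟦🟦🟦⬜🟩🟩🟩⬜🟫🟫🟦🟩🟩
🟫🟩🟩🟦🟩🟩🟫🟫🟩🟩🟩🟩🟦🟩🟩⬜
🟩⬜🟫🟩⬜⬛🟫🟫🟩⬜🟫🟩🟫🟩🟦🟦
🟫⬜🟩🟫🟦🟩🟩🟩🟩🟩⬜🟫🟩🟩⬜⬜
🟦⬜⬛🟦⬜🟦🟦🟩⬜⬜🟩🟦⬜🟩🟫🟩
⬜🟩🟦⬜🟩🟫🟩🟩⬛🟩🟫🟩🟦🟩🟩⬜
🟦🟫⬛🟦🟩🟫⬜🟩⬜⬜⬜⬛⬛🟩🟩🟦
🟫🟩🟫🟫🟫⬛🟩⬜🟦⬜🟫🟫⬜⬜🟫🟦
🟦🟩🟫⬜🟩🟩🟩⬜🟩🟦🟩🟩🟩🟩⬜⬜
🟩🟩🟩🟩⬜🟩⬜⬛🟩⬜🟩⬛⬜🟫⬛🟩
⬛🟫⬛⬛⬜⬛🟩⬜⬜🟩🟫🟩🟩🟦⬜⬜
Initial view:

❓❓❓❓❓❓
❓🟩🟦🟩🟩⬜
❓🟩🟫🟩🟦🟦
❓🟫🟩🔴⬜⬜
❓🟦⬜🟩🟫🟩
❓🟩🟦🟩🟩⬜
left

❓❓❓❓❓❓
❓🟩🟩🟦🟩🟩
❓🟫🟩🟫🟩🟦
❓⬜🟫🔴🟩⬜
❓🟩🟦⬜🟩🟫
❓🟫🟩🟦🟩🟩

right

❓❓❓❓❓❓
🟩🟩🟦🟩🟩⬜
🟫🟩🟫🟩🟦🟦
⬜🟫🟩🔴⬜⬜
🟩🟦⬜🟩🟫🟩
🟫🟩🟦🟩🟩⬜

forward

❓❓❓❓❓❓
❓🟫🟫🟦🟩🟩
🟩🟩🟦🟩🟩⬜
🟫🟩🟫🔴🟦🟦
⬜🟫🟩🟩⬜⬜
🟩🟦⬜🟩🟫🟩

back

❓🟫🟫🟦🟩🟩
🟩🟩🟦🟩🟩⬜
🟫🟩🟫🟩🟦🟦
⬜🟫🟩🔴⬜⬜
🟩🟦⬜🟩🟫🟩
🟫🟩🟦🟩🟩⬜

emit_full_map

❓🟫🟫🟦🟩🟩
🟩🟩🟦🟩🟩⬜
🟫🟩🟫🟩🟦🟦
⬜🟫🟩🔴⬜⬜
🟩🟦⬜🟩🟫🟩
🟫🟩🟦🟩🟩⬜

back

🟩🟩🟦🟩🟩⬜
🟫🟩🟫🟩🟦🟦
⬜🟫🟩🟩⬜⬜
🟩🟦⬜🔴🟫🟩
🟫🟩🟦🟩🟩⬜
❓⬛⬛🟩🟩🟦


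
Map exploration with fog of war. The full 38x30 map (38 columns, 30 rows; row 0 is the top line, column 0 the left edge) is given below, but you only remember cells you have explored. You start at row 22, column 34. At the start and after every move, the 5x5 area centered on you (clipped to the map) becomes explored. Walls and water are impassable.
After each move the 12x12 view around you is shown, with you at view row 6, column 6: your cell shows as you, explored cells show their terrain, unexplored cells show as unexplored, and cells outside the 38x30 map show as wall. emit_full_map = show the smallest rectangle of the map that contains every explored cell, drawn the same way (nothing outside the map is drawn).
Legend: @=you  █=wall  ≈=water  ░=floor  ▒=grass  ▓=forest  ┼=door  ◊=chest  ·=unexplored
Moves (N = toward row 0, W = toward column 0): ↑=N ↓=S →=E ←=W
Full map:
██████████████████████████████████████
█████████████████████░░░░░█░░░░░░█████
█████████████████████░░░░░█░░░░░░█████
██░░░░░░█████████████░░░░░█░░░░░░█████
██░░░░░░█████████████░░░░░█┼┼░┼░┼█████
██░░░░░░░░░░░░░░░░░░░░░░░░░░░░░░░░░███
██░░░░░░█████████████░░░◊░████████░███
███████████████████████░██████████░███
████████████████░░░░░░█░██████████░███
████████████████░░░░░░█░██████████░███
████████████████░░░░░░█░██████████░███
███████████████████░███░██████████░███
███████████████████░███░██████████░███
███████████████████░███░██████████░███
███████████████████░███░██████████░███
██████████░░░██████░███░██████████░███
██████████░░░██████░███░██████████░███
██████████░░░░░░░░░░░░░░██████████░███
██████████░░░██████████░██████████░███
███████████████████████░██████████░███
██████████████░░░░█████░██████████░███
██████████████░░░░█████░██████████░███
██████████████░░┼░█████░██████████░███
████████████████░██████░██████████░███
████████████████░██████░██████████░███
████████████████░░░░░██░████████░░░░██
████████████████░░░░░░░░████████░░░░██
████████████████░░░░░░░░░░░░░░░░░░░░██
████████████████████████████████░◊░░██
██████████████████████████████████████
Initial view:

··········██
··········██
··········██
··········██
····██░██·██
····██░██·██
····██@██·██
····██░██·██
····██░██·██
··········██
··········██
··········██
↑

··········██
··········██
··········██
··········██
····██░██·██
····██░██·██
····██@██·██
····██░██·██
····██░██·██
····██░██·██
··········██
··········██

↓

··········██
··········██
··········██
····██░██·██
····██░██·██
····██░██·██
····██@██·██
····██░██·██
····██░██·██
··········██
··········██
··········██

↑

··········██
··········██
··········██
··········██
····██░██·██
····██░██·██
····██@██·██
····██░██·██
····██░██·██
····██░██·██
··········██
··········██

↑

··········██
··········██
··········██
··········██
····██░██·██
····██░██·██
····██@██·██
····██░██·██
····██░██·██
····██░██·██
····██░██·██
··········██

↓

··········██
··········██
··········██
····██░██·██
····██░██·██
····██░██·██
····██@██·██
····██░██·██
····██░██·██
····██░██·██
··········██
··········██

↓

··········██
··········██
····██░██·██
····██░██·██
····██░██·██
····██░██·██
····██@██·██
····██░██·██
····██░██·██
··········██
··········██
··········██

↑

··········██
··········██
··········██
····██░██·██
····██░██·██
····██░██·██
····██@██·██
····██░██·██
····██░██·██
····██░██·██
··········██
··········██

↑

··········██
··········██
··········██
··········██
····██░██·██
····██░██·██
····██@██·██
····██░██·██
····██░██·██
····██░██·██
····██░██·██
··········██


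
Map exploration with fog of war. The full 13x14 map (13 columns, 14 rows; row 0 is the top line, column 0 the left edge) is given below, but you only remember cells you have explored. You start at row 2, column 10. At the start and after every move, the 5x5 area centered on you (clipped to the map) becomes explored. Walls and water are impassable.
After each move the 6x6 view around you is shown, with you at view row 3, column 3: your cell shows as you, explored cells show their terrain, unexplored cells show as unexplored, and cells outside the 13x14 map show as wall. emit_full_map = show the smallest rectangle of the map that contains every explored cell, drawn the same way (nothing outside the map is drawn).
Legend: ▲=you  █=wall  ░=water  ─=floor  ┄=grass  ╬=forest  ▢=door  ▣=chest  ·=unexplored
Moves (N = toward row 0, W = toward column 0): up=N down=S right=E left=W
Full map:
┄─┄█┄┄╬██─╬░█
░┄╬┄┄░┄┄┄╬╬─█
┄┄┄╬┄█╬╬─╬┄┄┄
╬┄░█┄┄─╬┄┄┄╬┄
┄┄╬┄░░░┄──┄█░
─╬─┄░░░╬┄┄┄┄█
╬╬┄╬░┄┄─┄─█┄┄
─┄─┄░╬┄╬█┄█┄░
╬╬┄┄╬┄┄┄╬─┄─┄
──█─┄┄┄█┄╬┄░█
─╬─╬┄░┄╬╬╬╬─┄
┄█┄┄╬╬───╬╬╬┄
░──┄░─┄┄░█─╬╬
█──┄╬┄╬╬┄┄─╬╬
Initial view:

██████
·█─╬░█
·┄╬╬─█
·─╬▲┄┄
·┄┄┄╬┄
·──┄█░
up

██████
██████
·█─╬░█
·┄╬▲─█
·─╬┄┄┄
·┄┄┄╬┄

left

██████
██████
·██─╬░
·┄┄▲╬─
·╬─╬┄┄
·╬┄┄┄╬

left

██████
██████
·╬██─╬
·┄┄▲╬╬
·╬╬─╬┄
·─╬┄┄┄

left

██████
██████
·┄╬██─
·░┄▲┄╬
·█╬╬─╬
·┄─╬┄┄

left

██████
██████
·┄┄╬██
·┄░▲┄┄
·┄█╬╬─
·┄┄─╬┄

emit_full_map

┄┄╬██─╬░█
┄░▲┄┄╬╬─█
┄█╬╬─╬┄┄┄
┄┄─╬┄┄┄╬┄
····──┄█░

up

██████
██████
██████
·┄┄▲██
·┄░┄┄┄
·┄█╬╬─

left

██████
██████
██████
·█┄▲╬█
·┄┄░┄┄
·╬┄█╬╬

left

██████
██████
██████
·┄█▲┄╬
·╬┄┄░┄
·┄╬┄█╬

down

██████
██████
·┄█┄┄╬
·╬┄▲░┄
·┄╬┄█╬
·░█┄┄─

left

██████
██████
·─┄█┄┄
·┄╬▲┄░
·┄┄╬┄█
·┄░█┄┄

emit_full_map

─┄█┄┄╬██─╬░█
┄╬▲┄░┄┄┄╬╬─█
┄┄╬┄█╬╬─╬┄┄┄
┄░█┄┄─╬┄┄┄╬┄
·······──┄█░


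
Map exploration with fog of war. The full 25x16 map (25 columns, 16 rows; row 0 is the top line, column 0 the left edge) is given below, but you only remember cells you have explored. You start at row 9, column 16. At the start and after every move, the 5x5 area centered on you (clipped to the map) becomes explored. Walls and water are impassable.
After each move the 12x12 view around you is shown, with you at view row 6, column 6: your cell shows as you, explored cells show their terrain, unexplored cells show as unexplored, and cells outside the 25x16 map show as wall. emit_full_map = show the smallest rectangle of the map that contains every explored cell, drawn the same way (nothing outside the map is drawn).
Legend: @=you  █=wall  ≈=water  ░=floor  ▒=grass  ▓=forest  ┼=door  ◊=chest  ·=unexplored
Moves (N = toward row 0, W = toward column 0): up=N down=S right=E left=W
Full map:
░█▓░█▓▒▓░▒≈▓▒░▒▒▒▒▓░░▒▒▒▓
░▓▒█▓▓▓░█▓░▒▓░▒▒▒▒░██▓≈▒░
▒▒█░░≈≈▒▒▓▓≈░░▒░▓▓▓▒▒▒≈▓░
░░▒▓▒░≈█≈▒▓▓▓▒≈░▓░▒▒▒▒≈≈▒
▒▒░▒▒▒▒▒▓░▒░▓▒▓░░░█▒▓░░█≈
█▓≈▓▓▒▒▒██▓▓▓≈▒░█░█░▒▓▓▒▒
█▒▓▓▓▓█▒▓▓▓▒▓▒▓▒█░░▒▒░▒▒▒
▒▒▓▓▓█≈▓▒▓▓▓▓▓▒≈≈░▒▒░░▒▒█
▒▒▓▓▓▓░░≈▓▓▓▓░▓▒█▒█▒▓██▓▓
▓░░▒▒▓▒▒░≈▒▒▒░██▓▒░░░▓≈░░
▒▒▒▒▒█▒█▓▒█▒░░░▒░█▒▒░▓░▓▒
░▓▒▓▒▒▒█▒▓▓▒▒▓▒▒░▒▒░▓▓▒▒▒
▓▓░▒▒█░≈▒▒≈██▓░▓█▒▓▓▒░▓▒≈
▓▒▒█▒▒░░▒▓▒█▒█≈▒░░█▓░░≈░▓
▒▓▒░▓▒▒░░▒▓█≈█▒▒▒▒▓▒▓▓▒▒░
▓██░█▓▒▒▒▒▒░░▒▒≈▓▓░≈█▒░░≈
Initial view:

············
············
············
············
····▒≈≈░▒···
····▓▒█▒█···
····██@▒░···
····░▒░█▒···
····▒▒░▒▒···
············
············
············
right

············
············
············
············
···▒≈≈░▒▒···
···▓▒█▒█▒···
···██▓@░░···
···░▒░█▒▒···
···▒▒░▒▒░···
············
············
············

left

············
············
············
············
····▒≈≈░▒▒··
····▓▒█▒█▒··
····██@▒░░··
····░▒░█▒▒··
····▒▒░▒▒░··
············
············
············

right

············
············
············
············
···▒≈≈░▒▒···
···▓▒█▒█▒···
···██▓@░░···
···░▒░█▒▒···
···▒▒░▒▒░···
············
············
············

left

············
············
············
············
····▒≈≈░▒▒··
····▓▒█▒█▒··
····██@▒░░··
····░▒░█▒▒··
····▒▒░▒▒░··
············
············
············

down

············
············
············
····▒≈≈░▒▒··
····▓▒█▒█▒··
····██▓▒░░··
····░▒@█▒▒··
····▒▒░▒▒░··
····░▓█▒▓···
············
············
············

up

············
············
············
············
····▒≈≈░▒▒··
····▓▒█▒█▒··
····██@▒░░··
····░▒░█▒▒··
····▒▒░▒▒░··
····░▓█▒▓···
············
············

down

············
············
············
····▒≈≈░▒▒··
····▓▒█▒█▒··
····██▓▒░░··
····░▒@█▒▒··
····▒▒░▒▒░··
····░▓█▒▓···
············
············
············

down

············
············
····▒≈≈░▒▒··
····▓▒█▒█▒··
····██▓▒░░··
····░▒░█▒▒··
····▒▒@▒▒░··
····░▓█▒▓···
····≈▒░░█···
············
············
████████████

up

············
············
············
····▒≈≈░▒▒··
····▓▒█▒█▒··
····██▓▒░░··
····░▒@█▒▒··
····▒▒░▒▒░··
····░▓█▒▓···
····≈▒░░█···
············
············

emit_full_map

▒≈≈░▒▒
▓▒█▒█▒
██▓▒░░
░▒@█▒▒
▒▒░▒▒░
░▓█▒▓·
≈▒░░█·

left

············
············
············
·····▒≈≈░▒▒·
····░▓▒█▒█▒·
····░██▓▒░░·
····░░@░█▒▒·
····▓▒▒░▒▒░·
····▓░▓█▒▓··
·····≈▒░░█··
············
············

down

············
············
·····▒≈≈░▒▒·
····░▓▒█▒█▒·
····░██▓▒░░·
····░░▒░█▒▒·
····▓▒@░▒▒░·
····▓░▓█▒▓··
····█≈▒░░█··
············
············
████████████

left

············
············
······▒≈≈░▒▒
·····░▓▒█▒█▒
····▒░██▓▒░░
····░░░▒░█▒▒
····▒▓@▒░▒▒░
····█▓░▓█▒▓·
····▒█≈▒░░█·
············
············
████████████

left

············
············
·······▒≈≈░▒
······░▓▒█▒█
····▒▒░██▓▒░
····▒░░░▒░█▒
····▒▒@▒▒░▒▒
····██▓░▓█▒▓
····█▒█≈▒░░█
············
············
████████████

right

············
············
······▒≈≈░▒▒
·····░▓▒█▒█▒
···▒▒░██▓▒░░
···▒░░░▒░█▒▒
···▒▒▓@▒░▒▒░
···██▓░▓█▒▓·
···█▒█≈▒░░█·
············
············
████████████

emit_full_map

···▒≈≈░▒▒
··░▓▒█▒█▒
▒▒░██▓▒░░
▒░░░▒░█▒▒
▒▒▓@▒░▒▒░
██▓░▓█▒▓·
█▒█≈▒░░█·

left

············
············
·······▒≈≈░▒
······░▓▒█▒█
····▒▒░██▓▒░
····▒░░░▒░█▒
····▒▒@▒▒░▒▒
····██▓░▓█▒▓
····█▒█≈▒░░█
············
············
████████████

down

············
·······▒≈≈░▒
······░▓▒█▒█
····▒▒░██▓▒░
····▒░░░▒░█▒
····▒▒▓▒▒░▒▒
····██@░▓█▒▓
····█▒█≈▒░░█
····█≈█▒▒···
············
████████████
████████████

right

············
······▒≈≈░▒▒
·····░▓▒█▒█▒
···▒▒░██▓▒░░
···▒░░░▒░█▒▒
···▒▒▓▒▒░▒▒░
···██▓@▓█▒▓·
···█▒█≈▒░░█·
···█≈█▒▒▒···
············
████████████
████████████

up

············
············
······▒≈≈░▒▒
·····░▓▒█▒█▒
···▒▒░██▓▒░░
···▒░░░▒░█▒▒
···▒▒▓@▒░▒▒░
···██▓░▓█▒▓·
···█▒█≈▒░░█·
···█≈█▒▒▒···
············
████████████

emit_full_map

···▒≈≈░▒▒
··░▓▒█▒█▒
▒▒░██▓▒░░
▒░░░▒░█▒▒
▒▒▓@▒░▒▒░
██▓░▓█▒▓·
█▒█≈▒░░█·
█≈█▒▒▒···

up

············
············
············
······▒≈≈░▒▒
····▓░▓▒█▒█▒
···▒▒░██▓▒░░
···▒░░@▒░█▒▒
···▒▒▓▒▒░▒▒░
···██▓░▓█▒▓·
···█▒█≈▒░░█·
···█≈█▒▒▒···
············

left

············
············
············
·······▒≈≈░▒
····▓▓░▓▒█▒█
····▒▒░██▓▒░
····▒░@░▒░█▒
····▒▒▓▒▒░▒▒
····██▓░▓█▒▓
····█▒█≈▒░░█
····█≈█▒▒▒··
············

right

············
············
············
······▒≈≈░▒▒
···▓▓░▓▒█▒█▒
···▒▒░██▓▒░░
···▒░░@▒░█▒▒
···▒▒▓▒▒░▒▒░
···██▓░▓█▒▓·
···█▒█≈▒░░█·
···█≈█▒▒▒···
············

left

············
············
············
·······▒≈≈░▒
····▓▓░▓▒█▒█
····▒▒░██▓▒░
····▒░@░▒░█▒
····▒▒▓▒▒░▒▒
····██▓░▓█▒▓
····█▒█≈▒░░█
····█≈█▒▒▒··
············

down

············
············
·······▒≈≈░▒
····▓▓░▓▒█▒█
····▒▒░██▓▒░
····▒░░░▒░█▒
····▒▒@▒▒░▒▒
····██▓░▓█▒▓
····█▒█≈▒░░█
····█≈█▒▒▒··
············
████████████

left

············
············
········▒≈≈░
·····▓▓░▓▒█▒
····▒▒▒░██▓▒
····█▒░░░▒░█
····▓▒@▓▒▒░▒
····≈██▓░▓█▒
····▒█▒█≈▒░░
·····█≈█▒▒▒·
············
████████████

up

············
············
············
········▒≈≈░
····▓▓▓░▓▒█▒
····▒▒▒░██▓▒
····█▒@░░▒░█
····▓▒▒▓▒▒░▒
····≈██▓░▓█▒
····▒█▒█≈▒░░
·····█≈█▒▒▒·
············

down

············
············
········▒≈≈░
····▓▓▓░▓▒█▒
····▒▒▒░██▓▒
····█▒░░░▒░█
····▓▒@▓▒▒░▒
····≈██▓░▓█▒
····▒█▒█≈▒░░
·····█≈█▒▒▒·
············
████████████

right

············
············
·······▒≈≈░▒
···▓▓▓░▓▒█▒█
···▒▒▒░██▓▒░
···█▒░░░▒░█▒
···▓▒▒@▒▒░▒▒
···≈██▓░▓█▒▓
···▒█▒█≈▒░░█
····█≈█▒▒▒··
············
████████████

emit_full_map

····▒≈≈░▒▒
▓▓▓░▓▒█▒█▒
▒▒▒░██▓▒░░
█▒░░░▒░█▒▒
▓▒▒@▒▒░▒▒░
≈██▓░▓█▒▓·
▒█▒█≈▒░░█·
·█≈█▒▒▒···


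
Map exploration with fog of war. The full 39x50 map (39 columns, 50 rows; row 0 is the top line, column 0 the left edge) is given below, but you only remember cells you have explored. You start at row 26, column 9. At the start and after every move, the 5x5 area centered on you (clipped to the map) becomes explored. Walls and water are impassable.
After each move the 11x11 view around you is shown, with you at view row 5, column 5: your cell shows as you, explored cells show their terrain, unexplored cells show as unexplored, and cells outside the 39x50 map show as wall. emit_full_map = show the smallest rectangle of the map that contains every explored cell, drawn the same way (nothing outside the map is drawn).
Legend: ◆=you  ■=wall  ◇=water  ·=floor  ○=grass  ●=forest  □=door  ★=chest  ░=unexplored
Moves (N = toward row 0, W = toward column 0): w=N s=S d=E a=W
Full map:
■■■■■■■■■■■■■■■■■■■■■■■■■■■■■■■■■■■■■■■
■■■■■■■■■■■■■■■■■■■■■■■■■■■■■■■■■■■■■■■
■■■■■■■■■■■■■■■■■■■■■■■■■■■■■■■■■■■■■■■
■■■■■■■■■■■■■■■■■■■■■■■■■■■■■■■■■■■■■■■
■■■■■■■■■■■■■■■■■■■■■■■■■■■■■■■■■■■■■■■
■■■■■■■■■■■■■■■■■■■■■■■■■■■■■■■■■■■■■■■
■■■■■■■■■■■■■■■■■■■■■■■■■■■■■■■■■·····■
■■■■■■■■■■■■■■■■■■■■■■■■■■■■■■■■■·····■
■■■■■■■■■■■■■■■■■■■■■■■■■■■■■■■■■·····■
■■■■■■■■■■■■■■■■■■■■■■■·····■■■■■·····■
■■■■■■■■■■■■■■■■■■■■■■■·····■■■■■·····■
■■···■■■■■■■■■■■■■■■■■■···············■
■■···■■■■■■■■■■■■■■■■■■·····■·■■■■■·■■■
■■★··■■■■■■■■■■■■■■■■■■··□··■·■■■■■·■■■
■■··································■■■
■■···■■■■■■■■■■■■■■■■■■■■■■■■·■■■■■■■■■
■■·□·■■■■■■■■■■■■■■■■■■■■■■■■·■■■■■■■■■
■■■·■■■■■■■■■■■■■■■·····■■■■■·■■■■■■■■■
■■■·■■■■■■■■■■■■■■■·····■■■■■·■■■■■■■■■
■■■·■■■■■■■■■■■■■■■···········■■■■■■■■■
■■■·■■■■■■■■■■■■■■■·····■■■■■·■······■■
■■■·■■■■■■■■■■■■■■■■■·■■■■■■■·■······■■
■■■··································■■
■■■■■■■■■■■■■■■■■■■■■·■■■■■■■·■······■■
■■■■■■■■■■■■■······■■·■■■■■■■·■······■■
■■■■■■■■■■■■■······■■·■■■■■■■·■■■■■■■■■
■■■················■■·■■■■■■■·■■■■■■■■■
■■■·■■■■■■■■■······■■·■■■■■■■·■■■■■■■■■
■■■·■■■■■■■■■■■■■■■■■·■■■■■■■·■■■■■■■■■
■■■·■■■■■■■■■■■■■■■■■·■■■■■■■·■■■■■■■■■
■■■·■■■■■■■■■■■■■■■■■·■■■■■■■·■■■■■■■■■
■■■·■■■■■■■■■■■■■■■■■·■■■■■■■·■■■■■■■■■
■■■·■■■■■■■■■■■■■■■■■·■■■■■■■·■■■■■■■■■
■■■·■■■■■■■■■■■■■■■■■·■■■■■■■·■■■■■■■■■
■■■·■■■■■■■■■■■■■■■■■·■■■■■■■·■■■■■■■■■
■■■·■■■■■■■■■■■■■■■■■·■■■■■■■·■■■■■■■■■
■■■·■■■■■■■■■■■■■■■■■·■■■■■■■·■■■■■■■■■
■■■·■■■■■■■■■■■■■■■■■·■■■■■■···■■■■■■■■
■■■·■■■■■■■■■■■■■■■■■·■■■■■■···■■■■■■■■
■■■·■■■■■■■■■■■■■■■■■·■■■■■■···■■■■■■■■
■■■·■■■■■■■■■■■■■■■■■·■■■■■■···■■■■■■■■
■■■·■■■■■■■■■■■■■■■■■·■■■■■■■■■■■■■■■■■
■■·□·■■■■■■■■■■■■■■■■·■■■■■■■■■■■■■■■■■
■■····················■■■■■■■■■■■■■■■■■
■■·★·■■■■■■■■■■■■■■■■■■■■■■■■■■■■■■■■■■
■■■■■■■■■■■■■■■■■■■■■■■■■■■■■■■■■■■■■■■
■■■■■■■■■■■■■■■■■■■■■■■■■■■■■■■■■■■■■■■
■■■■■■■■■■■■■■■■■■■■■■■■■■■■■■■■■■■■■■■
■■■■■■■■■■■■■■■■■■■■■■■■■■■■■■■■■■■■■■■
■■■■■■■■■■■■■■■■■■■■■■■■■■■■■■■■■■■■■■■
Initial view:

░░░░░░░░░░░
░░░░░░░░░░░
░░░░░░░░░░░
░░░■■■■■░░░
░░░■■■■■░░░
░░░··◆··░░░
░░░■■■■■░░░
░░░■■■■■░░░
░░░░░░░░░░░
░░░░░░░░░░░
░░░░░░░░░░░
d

░░░░░░░░░░░
░░░░░░░░░░░
░░░░░░░░░░░
░░■■■■■■░░░
░░■■■■■■░░░
░░···◆··░░░
░░■■■■■■░░░
░░■■■■■■░░░
░░░░░░░░░░░
░░░░░░░░░░░
░░░░░░░░░░░

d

░░░░░░░░░░░
░░░░░░░░░░░
░░░░░░░░░░░
░■■■■■■·░░░
░■■■■■■·░░░
░····◆··░░░
░■■■■■■·░░░
░■■■■■■■░░░
░░░░░░░░░░░
░░░░░░░░░░░
░░░░░░░░░░░

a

░░░░░░░░░░░
░░░░░░░░░░░
░░░░░░░░░░░
░░■■■■■■·░░
░░■■■■■■·░░
░░···◆···░░
░░■■■■■■·░░
░░■■■■■■■░░
░░░░░░░░░░░
░░░░░░░░░░░
░░░░░░░░░░░

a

░░░░░░░░░░░
░░░░░░░░░░░
░░░░░░░░░░░
░░░■■■■■■·░
░░░■■■■■■·░
░░░··◆····░
░░░■■■■■■·░
░░░■■■■■■■░
░░░░░░░░░░░
░░░░░░░░░░░
░░░░░░░░░░░

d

░░░░░░░░░░░
░░░░░░░░░░░
░░░░░░░░░░░
░░■■■■■■·░░
░░■■■■■■·░░
░░···◆···░░
░░■■■■■■·░░
░░■■■■■■■░░
░░░░░░░░░░░
░░░░░░░░░░░
░░░░░░░░░░░

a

░░░░░░░░░░░
░░░░░░░░░░░
░░░░░░░░░░░
░░░■■■■■■·░
░░░■■■■■■·░
░░░··◆····░
░░░■■■■■■·░
░░░■■■■■■■░
░░░░░░░░░░░
░░░░░░░░░░░
░░░░░░░░░░░


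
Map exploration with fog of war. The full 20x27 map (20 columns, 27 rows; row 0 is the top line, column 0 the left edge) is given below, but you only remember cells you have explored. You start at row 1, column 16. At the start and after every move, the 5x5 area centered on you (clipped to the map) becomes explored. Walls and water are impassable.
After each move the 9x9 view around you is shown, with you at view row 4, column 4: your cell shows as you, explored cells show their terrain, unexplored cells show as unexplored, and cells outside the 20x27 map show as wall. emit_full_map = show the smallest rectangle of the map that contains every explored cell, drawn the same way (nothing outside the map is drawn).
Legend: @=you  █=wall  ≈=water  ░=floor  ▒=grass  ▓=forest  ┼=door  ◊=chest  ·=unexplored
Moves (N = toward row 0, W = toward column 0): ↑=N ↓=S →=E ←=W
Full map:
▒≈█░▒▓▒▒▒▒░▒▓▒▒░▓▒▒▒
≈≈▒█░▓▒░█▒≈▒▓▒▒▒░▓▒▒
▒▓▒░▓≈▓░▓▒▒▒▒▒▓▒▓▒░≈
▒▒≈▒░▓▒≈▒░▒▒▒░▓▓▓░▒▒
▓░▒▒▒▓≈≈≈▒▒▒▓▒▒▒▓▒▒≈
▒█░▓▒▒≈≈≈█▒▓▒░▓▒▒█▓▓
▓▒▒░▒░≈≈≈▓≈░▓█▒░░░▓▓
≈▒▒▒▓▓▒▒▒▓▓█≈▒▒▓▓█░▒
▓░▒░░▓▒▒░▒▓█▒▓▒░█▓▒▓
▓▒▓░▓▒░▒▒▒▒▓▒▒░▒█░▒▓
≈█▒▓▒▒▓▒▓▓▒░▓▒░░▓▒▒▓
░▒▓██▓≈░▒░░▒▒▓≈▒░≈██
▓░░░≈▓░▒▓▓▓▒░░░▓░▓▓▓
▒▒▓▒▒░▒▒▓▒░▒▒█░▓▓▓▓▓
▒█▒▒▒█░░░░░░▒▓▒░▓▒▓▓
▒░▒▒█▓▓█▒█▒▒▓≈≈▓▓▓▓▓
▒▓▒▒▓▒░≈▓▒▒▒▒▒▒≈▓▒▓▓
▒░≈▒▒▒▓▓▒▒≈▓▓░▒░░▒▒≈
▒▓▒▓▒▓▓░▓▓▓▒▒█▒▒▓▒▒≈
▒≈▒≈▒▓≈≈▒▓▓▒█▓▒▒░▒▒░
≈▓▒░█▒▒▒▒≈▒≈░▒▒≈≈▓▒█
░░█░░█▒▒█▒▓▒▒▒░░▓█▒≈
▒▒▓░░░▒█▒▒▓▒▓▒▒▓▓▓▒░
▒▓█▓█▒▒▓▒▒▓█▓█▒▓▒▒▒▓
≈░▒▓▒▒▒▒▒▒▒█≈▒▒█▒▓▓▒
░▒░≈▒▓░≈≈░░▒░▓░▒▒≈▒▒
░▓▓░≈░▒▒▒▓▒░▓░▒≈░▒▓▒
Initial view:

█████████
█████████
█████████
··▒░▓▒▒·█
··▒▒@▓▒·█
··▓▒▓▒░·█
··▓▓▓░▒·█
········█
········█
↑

█████████
█████████
█████████
█████████
··▒░@▒▒·█
··▒▒░▓▒·█
··▓▒▓▒░·█
··▓▓▓░▒·█
········█

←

█████████
█████████
█████████
█████████
··▒▒@▓▒▒·
··▒▒▒░▓▒·
··▒▓▒▓▒░·
···▓▓▓░▒·
·········

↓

█████████
█████████
█████████
··▒▒░▓▒▒·
··▒▒@░▓▒·
··▒▓▒▓▒░·
··░▓▓▓░▒·
·········
·········

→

█████████
█████████
█████████
·▒▒░▓▒▒·█
·▒▒▒@▓▒·█
·▒▓▒▓▒░·█
·░▓▓▓░▒·█
········█
········█

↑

█████████
█████████
█████████
█████████
·▒▒░@▒▒·█
·▒▒▒░▓▒·█
·▒▓▒▓▒░·█
·░▓▓▓░▒·█
········█

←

█████████
█████████
█████████
█████████
··▒▒@▓▒▒·
··▒▒▒░▓▒·
··▒▓▒▓▒░·
··░▓▓▓░▒·
·········

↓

█████████
█████████
█████████
··▒▒░▓▒▒·
··▒▒@░▓▒·
··▒▓▒▓▒░·
··░▓▓▓░▒·
·········
·········

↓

█████████
█████████
··▒▒░▓▒▒·
··▒▒▒░▓▒·
··▒▓@▓▒░·
··░▓▓▓░▒·
··▒▒▒▓▒··
·········
·········

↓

█████████
··▒▒░▓▒▒·
··▒▒▒░▓▒·
··▒▓▒▓▒░·
··░▓@▓░▒·
··▒▒▒▓▒··
··░▓▒▒█··
·········
·········

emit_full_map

▒▒░▓▒▒
▒▒▒░▓▒
▒▓▒▓▒░
░▓@▓░▒
▒▒▒▓▒·
░▓▒▒█·

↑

█████████
█████████
··▒▒░▓▒▒·
··▒▒▒░▓▒·
··▒▓@▓▒░·
··░▓▓▓░▒·
··▒▒▒▓▒··
··░▓▒▒█··
·········

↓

█████████
··▒▒░▓▒▒·
··▒▒▒░▓▒·
··▒▓▒▓▒░·
··░▓@▓░▒·
··▒▒▒▓▒··
··░▓▒▒█··
·········
·········

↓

··▒▒░▓▒▒·
··▒▒▒░▓▒·
··▒▓▒▓▒░·
··░▓▓▓░▒·
··▒▒@▓▒··
··░▓▒▒█··
··█▒░░░··
·········
·········

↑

█████████
··▒▒░▓▒▒·
··▒▒▒░▓▒·
··▒▓▒▓▒░·
··░▓@▓░▒·
··▒▒▒▓▒··
··░▓▒▒█··
··█▒░░░··
·········

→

█████████
·▒▒░▓▒▒·█
·▒▒▒░▓▒·█
·▒▓▒▓▒░·█
·░▓▓@░▒·█
·▒▒▒▓▒▒·█
·░▓▒▒█▓·█
·█▒░░░··█
········█

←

█████████
··▒▒░▓▒▒·
··▒▒▒░▓▒·
··▒▓▒▓▒░·
··░▓@▓░▒·
··▒▒▒▓▒▒·
··░▓▒▒█▓·
··█▒░░░··
·········

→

█████████
·▒▒░▓▒▒·█
·▒▒▒░▓▒·█
·▒▓▒▓▒░·█
·░▓▓@░▒·█
·▒▒▒▓▒▒·█
·░▓▒▒█▓·█
·█▒░░░··█
········█

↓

·▒▒░▓▒▒·█
·▒▒▒░▓▒·█
·▒▓▒▓▒░·█
·░▓▓▓░▒·█
·▒▒▒@▒▒·█
·░▓▒▒█▓·█
·█▒░░░▓·█
········█
········█

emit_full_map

▒▒░▓▒▒
▒▒▒░▓▒
▒▓▒▓▒░
░▓▓▓░▒
▒▒▒@▒▒
░▓▒▒█▓
█▒░░░▓

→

▒▒░▓▒▒·██
▒▒▒░▓▒·██
▒▓▒▓▒░≈██
░▓▓▓░▒▒██
▒▒▒▓@▒≈██
░▓▒▒█▓▓██
█▒░░░▓▓██
·······██
·······██

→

▒░▓▒▒·███
▒▒░▓▒·███
▓▒▓▒░≈███
▓▓▓░▒▒███
▒▒▓▒@≈███
▓▒▒█▓▓███
▒░░░▓▓███
······███
······███

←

▒▒░▓▒▒·██
▒▒▒░▓▒·██
▒▓▒▓▒░≈██
░▓▓▓░▒▒██
▒▒▒▓@▒≈██
░▓▒▒█▓▓██
█▒░░░▓▓██
·······██
·······██

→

▒░▓▒▒·███
▒▒░▓▒·███
▓▒▓▒░≈███
▓▓▓░▒▒███
▒▒▓▒@≈███
▓▒▒█▓▓███
▒░░░▓▓███
······███
······███
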